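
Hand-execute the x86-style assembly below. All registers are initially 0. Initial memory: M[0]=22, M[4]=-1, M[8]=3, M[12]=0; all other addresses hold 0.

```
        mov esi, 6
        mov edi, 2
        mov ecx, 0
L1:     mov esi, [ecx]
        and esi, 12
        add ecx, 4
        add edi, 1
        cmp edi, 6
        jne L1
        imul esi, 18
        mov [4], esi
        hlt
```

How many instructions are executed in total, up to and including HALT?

after mov esi, 6: esi=6
after mov edi, 2: edi=2
after mov ecx, 0: ecx=0
after mov esi, [ecx]: esi=M[0]=22
after and esi, 12: esi=22&12=4
after add ecx, 4: ecx=0+4=4
after add edi, 1: edi=2+1=3
cmp edi, 6  (cmp 3,6)
jne L1: taken
after mov esi, [ecx]: esi=M[4]=-1
after and esi, 12: esi=(-1)&12=12
after add ecx, 4: ecx=4+4=8
after add edi, 1: edi=3+1=4
cmp edi, 6  (cmp 4,6)
jne L1: taken
after mov esi, [ecx]: esi=M[8]=3
after and esi, 12: esi=3&12=0
after add ecx, 4: ecx=8+4=12
after add edi, 1: edi=4+1=5
cmp edi, 6  (cmp 5,6)
jne L1: taken
after mov esi, [ecx]: esi=M[12]=0
after and esi, 12: esi=0&12=0
after add ecx, 4: ecx=12+4=16
after add edi, 1: edi=5+1=6
cmp edi, 6  (cmp 6,6)
jne L1: not taken
after imul esi, 18: esi=0*18=0
mov [4], esi → M[4]=0
halt.
Total executed instructions: 30.

30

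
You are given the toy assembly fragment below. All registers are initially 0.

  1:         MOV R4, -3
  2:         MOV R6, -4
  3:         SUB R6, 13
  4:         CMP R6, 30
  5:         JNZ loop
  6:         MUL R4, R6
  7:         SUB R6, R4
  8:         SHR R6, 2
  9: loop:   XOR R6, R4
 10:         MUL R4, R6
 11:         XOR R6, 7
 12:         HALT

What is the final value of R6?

MOV R4, -3 → R4=-3
MOV R6, -4 → R6=-4
SUB R6, 13 → R6=(-4)-13=-17
CMP R6, 30  (cmp -17,30)
JNZ loop: taken
XOR R6, R4 → R6=(-17)^(-3)=18
MUL R4, R6 → R4=(-3)*18=-54
XOR R6, 7 → R6=18^7=21
halt.

21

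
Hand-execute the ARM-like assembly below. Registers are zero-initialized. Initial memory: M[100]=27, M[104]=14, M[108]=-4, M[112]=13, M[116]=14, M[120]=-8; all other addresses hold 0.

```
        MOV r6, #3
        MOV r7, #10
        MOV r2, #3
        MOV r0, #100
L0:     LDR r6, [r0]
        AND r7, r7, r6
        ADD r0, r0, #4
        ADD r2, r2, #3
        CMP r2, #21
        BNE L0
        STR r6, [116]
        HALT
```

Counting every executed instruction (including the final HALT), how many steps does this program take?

MOV r6, #3 → r6=3
MOV r7, #10 → r7=10
MOV r2, #3 → r2=3
MOV r0, #100 → r0=100
LDR r6, [r0] → r6=M[100]=27
AND r7, r7, r6 → r7=10&27=10
ADD r0, r0, #4 → r0=100+4=104
ADD r2, r2, #3 → r2=3+3=6
CMP r2, #21  (cmp 6,21)
BNE L0: taken
LDR r6, [r0] → r6=M[104]=14
AND r7, r7, r6 → r7=10&14=10
ADD r0, r0, #4 → r0=104+4=108
ADD r2, r2, #3 → r2=6+3=9
CMP r2, #21  (cmp 9,21)
BNE L0: taken
LDR r6, [r0] → r6=M[108]=-4
AND r7, r7, r6 → r7=10&(-4)=8
ADD r0, r0, #4 → r0=108+4=112
ADD r2, r2, #3 → r2=9+3=12
CMP r2, #21  (cmp 12,21)
BNE L0: taken
LDR r6, [r0] → r6=M[112]=13
AND r7, r7, r6 → r7=8&13=8
ADD r0, r0, #4 → r0=112+4=116
ADD r2, r2, #3 → r2=12+3=15
CMP r2, #21  (cmp 15,21)
BNE L0: taken
LDR r6, [r0] → r6=M[116]=14
AND r7, r7, r6 → r7=8&14=8
ADD r0, r0, #4 → r0=116+4=120
ADD r2, r2, #3 → r2=15+3=18
CMP r2, #21  (cmp 18,21)
BNE L0: taken
LDR r6, [r0] → r6=M[120]=-8
AND r7, r7, r6 → r7=8&(-8)=8
ADD r0, r0, #4 → r0=120+4=124
ADD r2, r2, #3 → r2=18+3=21
CMP r2, #21  (cmp 21,21)
BNE L0: not taken
STR r6, [116] → M[116]=-8
halt.
Total executed instructions: 42.

42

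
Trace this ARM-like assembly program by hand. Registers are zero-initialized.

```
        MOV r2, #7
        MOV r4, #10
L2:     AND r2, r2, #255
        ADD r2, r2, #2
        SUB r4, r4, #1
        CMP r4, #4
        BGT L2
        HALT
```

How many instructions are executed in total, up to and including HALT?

33

MOV r2, #7 → r2=7
MOV r4, #10 → r4=10
AND r2, r2, #255 → r2=7&255=7
ADD r2, r2, #2 → r2=7+2=9
SUB r4, r4, #1 → r4=10-1=9
CMP r4, #4  (cmp 9,4)
BGT L2: taken
AND r2, r2, #255 → r2=9&255=9
ADD r2, r2, #2 → r2=9+2=11
SUB r4, r4, #1 → r4=9-1=8
CMP r4, #4  (cmp 8,4)
BGT L2: taken
AND r2, r2, #255 → r2=11&255=11
ADD r2, r2, #2 → r2=11+2=13
SUB r4, r4, #1 → r4=8-1=7
CMP r4, #4  (cmp 7,4)
BGT L2: taken
AND r2, r2, #255 → r2=13&255=13
ADD r2, r2, #2 → r2=13+2=15
SUB r4, r4, #1 → r4=7-1=6
CMP r4, #4  (cmp 6,4)
BGT L2: taken
AND r2, r2, #255 → r2=15&255=15
ADD r2, r2, #2 → r2=15+2=17
SUB r4, r4, #1 → r4=6-1=5
CMP r4, #4  (cmp 5,4)
BGT L2: taken
AND r2, r2, #255 → r2=17&255=17
ADD r2, r2, #2 → r2=17+2=19
SUB r4, r4, #1 → r4=5-1=4
CMP r4, #4  (cmp 4,4)
BGT L2: not taken
halt.
Total executed instructions: 33.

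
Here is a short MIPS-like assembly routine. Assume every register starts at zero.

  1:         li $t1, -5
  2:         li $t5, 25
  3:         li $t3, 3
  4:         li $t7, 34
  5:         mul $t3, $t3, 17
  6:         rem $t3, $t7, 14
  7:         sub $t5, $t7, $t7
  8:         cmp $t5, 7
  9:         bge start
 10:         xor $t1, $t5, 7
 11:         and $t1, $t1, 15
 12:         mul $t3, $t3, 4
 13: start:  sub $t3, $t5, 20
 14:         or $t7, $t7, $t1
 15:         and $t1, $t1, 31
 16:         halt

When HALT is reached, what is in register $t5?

0

after li $t1, -5: $t1=-5
after li $t5, 25: $t5=25
after li $t3, 3: $t3=3
after li $t7, 34: $t7=34
after mul $t3, $t3, 17: $t3=3*17=51
after rem $t3, $t7, 14: $t3=34%14=6
after sub $t5, $t7, $t7: $t5=34-34=0
cmp $t5, 7  (cmp 0,7)
bge start: not taken
after xor $t1, $t5, 7: $t1=0^7=7
after and $t1, $t1, 15: $t1=7&15=7
after mul $t3, $t3, 4: $t3=6*4=24
after sub $t3, $t5, 20: $t3=0-20=-20
after or $t7, $t7, $t1: $t7=34|7=39
after and $t1, $t1, 31: $t1=7&31=7
halt.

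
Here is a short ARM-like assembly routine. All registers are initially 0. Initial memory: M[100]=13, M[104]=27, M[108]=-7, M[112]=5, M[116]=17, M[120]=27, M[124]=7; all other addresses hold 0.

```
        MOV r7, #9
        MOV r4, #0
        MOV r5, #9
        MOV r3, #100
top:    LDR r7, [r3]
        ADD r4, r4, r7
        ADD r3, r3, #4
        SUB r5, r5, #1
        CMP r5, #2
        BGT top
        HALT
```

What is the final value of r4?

after MOV r7, #9: r7=9
after MOV r4, #0: r4=0
after MOV r5, #9: r5=9
after MOV r3, #100: r3=100
after LDR r7, [r3]: r7=M[100]=13
after ADD r4, r4, r7: r4=0+13=13
after ADD r3, r3, #4: r3=100+4=104
after SUB r5, r5, #1: r5=9-1=8
CMP r5, #2  (cmp 8,2)
BGT top: taken
after LDR r7, [r3]: r7=M[104]=27
after ADD r4, r4, r7: r4=13+27=40
after ADD r3, r3, #4: r3=104+4=108
after SUB r5, r5, #1: r5=8-1=7
CMP r5, #2  (cmp 7,2)
BGT top: taken
after LDR r7, [r3]: r7=M[108]=-7
after ADD r4, r4, r7: r4=40+(-7)=33
after ADD r3, r3, #4: r3=108+4=112
after SUB r5, r5, #1: r5=7-1=6
CMP r5, #2  (cmp 6,2)
BGT top: taken
after LDR r7, [r3]: r7=M[112]=5
after ADD r4, r4, r7: r4=33+5=38
after ADD r3, r3, #4: r3=112+4=116
after SUB r5, r5, #1: r5=6-1=5
CMP r5, #2  (cmp 5,2)
BGT top: taken
after LDR r7, [r3]: r7=M[116]=17
after ADD r4, r4, r7: r4=38+17=55
after ADD r3, r3, #4: r3=116+4=120
after SUB r5, r5, #1: r5=5-1=4
CMP r5, #2  (cmp 4,2)
BGT top: taken
after LDR r7, [r3]: r7=M[120]=27
after ADD r4, r4, r7: r4=55+27=82
after ADD r3, r3, #4: r3=120+4=124
after SUB r5, r5, #1: r5=4-1=3
CMP r5, #2  (cmp 3,2)
BGT top: taken
after LDR r7, [r3]: r7=M[124]=7
after ADD r4, r4, r7: r4=82+7=89
after ADD r3, r3, #4: r3=124+4=128
after SUB r5, r5, #1: r5=3-1=2
CMP r5, #2  (cmp 2,2)
BGT top: not taken
halt.

89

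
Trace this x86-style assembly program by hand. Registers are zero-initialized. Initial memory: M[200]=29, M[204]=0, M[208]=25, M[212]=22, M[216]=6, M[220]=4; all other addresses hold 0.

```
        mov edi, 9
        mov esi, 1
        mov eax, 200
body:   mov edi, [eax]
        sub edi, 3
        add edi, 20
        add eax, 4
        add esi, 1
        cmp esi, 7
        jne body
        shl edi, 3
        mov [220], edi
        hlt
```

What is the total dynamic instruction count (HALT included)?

mov edi, 9 → edi=9
mov esi, 1 → esi=1
mov eax, 200 → eax=200
mov edi, [eax] → edi=M[200]=29
sub edi, 3 → edi=29-3=26
add edi, 20 → edi=26+20=46
add eax, 4 → eax=200+4=204
add esi, 1 → esi=1+1=2
cmp esi, 7  (cmp 2,7)
jne body: taken
mov edi, [eax] → edi=M[204]=0
sub edi, 3 → edi=0-3=-3
add edi, 20 → edi=(-3)+20=17
add eax, 4 → eax=204+4=208
add esi, 1 → esi=2+1=3
cmp esi, 7  (cmp 3,7)
jne body: taken
mov edi, [eax] → edi=M[208]=25
sub edi, 3 → edi=25-3=22
add edi, 20 → edi=22+20=42
add eax, 4 → eax=208+4=212
add esi, 1 → esi=3+1=4
cmp esi, 7  (cmp 4,7)
jne body: taken
mov edi, [eax] → edi=M[212]=22
sub edi, 3 → edi=22-3=19
add edi, 20 → edi=19+20=39
add eax, 4 → eax=212+4=216
add esi, 1 → esi=4+1=5
cmp esi, 7  (cmp 5,7)
jne body: taken
mov edi, [eax] → edi=M[216]=6
sub edi, 3 → edi=6-3=3
add edi, 20 → edi=3+20=23
add eax, 4 → eax=216+4=220
add esi, 1 → esi=5+1=6
cmp esi, 7  (cmp 6,7)
jne body: taken
mov edi, [eax] → edi=M[220]=4
sub edi, 3 → edi=4-3=1
add edi, 20 → edi=1+20=21
add eax, 4 → eax=220+4=224
add esi, 1 → esi=6+1=7
cmp esi, 7  (cmp 7,7)
jne body: not taken
shl edi, 3 → edi=21<<3=168
mov [220], edi → M[220]=168
halt.
Total executed instructions: 48.

48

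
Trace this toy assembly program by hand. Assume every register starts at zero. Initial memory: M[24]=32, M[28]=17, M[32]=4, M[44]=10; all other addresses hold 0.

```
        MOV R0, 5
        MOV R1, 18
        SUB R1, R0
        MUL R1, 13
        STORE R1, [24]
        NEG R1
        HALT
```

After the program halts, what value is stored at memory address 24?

169

after MOV R0, 5: R0=5
after MOV R1, 18: R1=18
after SUB R1, R0: R1=18-5=13
after MUL R1, 13: R1=13*13=169
STORE R1, [24] → M[24]=169
after NEG R1: R1=-(169)=-169
halt.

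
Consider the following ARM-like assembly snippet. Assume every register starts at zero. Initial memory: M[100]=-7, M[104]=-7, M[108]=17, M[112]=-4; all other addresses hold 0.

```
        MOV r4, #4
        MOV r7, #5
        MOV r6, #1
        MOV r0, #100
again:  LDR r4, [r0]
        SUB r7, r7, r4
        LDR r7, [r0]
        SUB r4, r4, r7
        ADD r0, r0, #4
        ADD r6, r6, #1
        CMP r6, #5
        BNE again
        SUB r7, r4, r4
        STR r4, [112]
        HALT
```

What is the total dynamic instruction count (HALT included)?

39

r4=4
r7=5
r6=1
r0=100
r4=M[100]=-7
r7=5-(-7)=12
r7=M[100]=-7
r4=(-7)-(-7)=0
r0=100+4=104
r6=1+1=2
CMP r6, #5  (cmp 2,5)
BNE again: taken
r4=M[104]=-7
r7=(-7)-(-7)=0
r7=M[104]=-7
r4=(-7)-(-7)=0
r0=104+4=108
r6=2+1=3
CMP r6, #5  (cmp 3,5)
BNE again: taken
r4=M[108]=17
r7=(-7)-17=-24
r7=M[108]=17
r4=17-17=0
r0=108+4=112
r6=3+1=4
CMP r6, #5  (cmp 4,5)
BNE again: taken
r4=M[112]=-4
r7=17-(-4)=21
r7=M[112]=-4
r4=(-4)-(-4)=0
r0=112+4=116
r6=4+1=5
CMP r6, #5  (cmp 5,5)
BNE again: not taken
r7=0-0=0
STR r4, [112] → M[112]=0
halt.
Total executed instructions: 39.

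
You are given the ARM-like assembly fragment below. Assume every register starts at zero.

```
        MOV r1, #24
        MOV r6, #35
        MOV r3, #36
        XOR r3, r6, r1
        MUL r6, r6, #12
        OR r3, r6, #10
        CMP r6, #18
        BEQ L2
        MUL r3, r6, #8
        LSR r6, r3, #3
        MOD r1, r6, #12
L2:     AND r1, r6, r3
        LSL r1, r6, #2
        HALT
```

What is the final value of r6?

r1=24
r6=35
r3=36
r3=35^24=59
r6=35*12=420
r3=420|10=430
CMP r6, #18  (cmp 420,18)
BEQ L2: not taken
r3=420*8=3360
r6=3360>>3=420
r1=420%12=0
r1=420&3360=288
r1=420<<2=1680
halt.

420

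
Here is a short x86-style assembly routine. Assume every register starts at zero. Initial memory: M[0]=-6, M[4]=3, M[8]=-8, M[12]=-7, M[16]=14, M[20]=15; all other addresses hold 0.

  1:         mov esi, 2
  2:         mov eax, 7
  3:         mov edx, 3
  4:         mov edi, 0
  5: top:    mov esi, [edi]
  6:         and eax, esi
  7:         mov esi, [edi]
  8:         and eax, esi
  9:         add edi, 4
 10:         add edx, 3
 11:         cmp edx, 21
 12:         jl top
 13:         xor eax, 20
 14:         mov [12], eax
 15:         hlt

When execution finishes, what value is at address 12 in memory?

20

after mov esi, 2: esi=2
after mov eax, 7: eax=7
after mov edx, 3: edx=3
after mov edi, 0: edi=0
after mov esi, [edi]: esi=M[0]=-6
after and eax, esi: eax=7&(-6)=2
after mov esi, [edi]: esi=M[0]=-6
after and eax, esi: eax=2&(-6)=2
after add edi, 4: edi=0+4=4
after add edx, 3: edx=3+3=6
cmp edx, 21  (cmp 6,21)
jl top: taken
after mov esi, [edi]: esi=M[4]=3
after and eax, esi: eax=2&3=2
after mov esi, [edi]: esi=M[4]=3
after and eax, esi: eax=2&3=2
after add edi, 4: edi=4+4=8
after add edx, 3: edx=6+3=9
cmp edx, 21  (cmp 9,21)
jl top: taken
after mov esi, [edi]: esi=M[8]=-8
after and eax, esi: eax=2&(-8)=0
after mov esi, [edi]: esi=M[8]=-8
after and eax, esi: eax=0&(-8)=0
after add edi, 4: edi=8+4=12
after add edx, 3: edx=9+3=12
cmp edx, 21  (cmp 12,21)
jl top: taken
after mov esi, [edi]: esi=M[12]=-7
after and eax, esi: eax=0&(-7)=0
after mov esi, [edi]: esi=M[12]=-7
after and eax, esi: eax=0&(-7)=0
after add edi, 4: edi=12+4=16
after add edx, 3: edx=12+3=15
cmp edx, 21  (cmp 15,21)
jl top: taken
after mov esi, [edi]: esi=M[16]=14
after and eax, esi: eax=0&14=0
after mov esi, [edi]: esi=M[16]=14
after and eax, esi: eax=0&14=0
after add edi, 4: edi=16+4=20
after add edx, 3: edx=15+3=18
cmp edx, 21  (cmp 18,21)
jl top: taken
after mov esi, [edi]: esi=M[20]=15
after and eax, esi: eax=0&15=0
after mov esi, [edi]: esi=M[20]=15
after and eax, esi: eax=0&15=0
after add edi, 4: edi=20+4=24
after add edx, 3: edx=18+3=21
cmp edx, 21  (cmp 21,21)
jl top: not taken
after xor eax, 20: eax=0^20=20
mov [12], eax → M[12]=20
halt.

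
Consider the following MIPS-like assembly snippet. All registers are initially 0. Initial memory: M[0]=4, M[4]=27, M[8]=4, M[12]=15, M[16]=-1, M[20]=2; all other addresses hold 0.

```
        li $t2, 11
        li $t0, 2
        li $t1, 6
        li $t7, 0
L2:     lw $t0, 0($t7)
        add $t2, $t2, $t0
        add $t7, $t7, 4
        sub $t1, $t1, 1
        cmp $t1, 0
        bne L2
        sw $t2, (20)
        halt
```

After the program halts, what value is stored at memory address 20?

$t2=11
$t0=2
$t1=6
$t7=0
$t0=M[0]=4
$t2=11+4=15
$t7=0+4=4
$t1=6-1=5
cmp $t1, 0  (cmp 5,0)
bne L2: taken
$t0=M[4]=27
$t2=15+27=42
$t7=4+4=8
$t1=5-1=4
cmp $t1, 0  (cmp 4,0)
bne L2: taken
$t0=M[8]=4
$t2=42+4=46
$t7=8+4=12
$t1=4-1=3
cmp $t1, 0  (cmp 3,0)
bne L2: taken
$t0=M[12]=15
$t2=46+15=61
$t7=12+4=16
$t1=3-1=2
cmp $t1, 0  (cmp 2,0)
bne L2: taken
$t0=M[16]=-1
$t2=61+(-1)=60
$t7=16+4=20
$t1=2-1=1
cmp $t1, 0  (cmp 1,0)
bne L2: taken
$t0=M[20]=2
$t2=60+2=62
$t7=20+4=24
$t1=1-1=0
cmp $t1, 0  (cmp 0,0)
bne L2: not taken
sw $t2, (20) → M[20]=62
halt.

62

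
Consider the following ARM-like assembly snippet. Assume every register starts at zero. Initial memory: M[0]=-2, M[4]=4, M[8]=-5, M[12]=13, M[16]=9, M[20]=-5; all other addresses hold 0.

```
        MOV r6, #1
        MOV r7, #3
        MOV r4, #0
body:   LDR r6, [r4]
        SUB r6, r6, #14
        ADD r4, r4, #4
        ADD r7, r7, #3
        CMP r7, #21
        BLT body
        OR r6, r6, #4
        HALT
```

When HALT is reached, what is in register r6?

-19

MOV r6, #1 → r6=1
MOV r7, #3 → r7=3
MOV r4, #0 → r4=0
LDR r6, [r4] → r6=M[0]=-2
SUB r6, r6, #14 → r6=(-2)-14=-16
ADD r4, r4, #4 → r4=0+4=4
ADD r7, r7, #3 → r7=3+3=6
CMP r7, #21  (cmp 6,21)
BLT body: taken
LDR r6, [r4] → r6=M[4]=4
SUB r6, r6, #14 → r6=4-14=-10
ADD r4, r4, #4 → r4=4+4=8
ADD r7, r7, #3 → r7=6+3=9
CMP r7, #21  (cmp 9,21)
BLT body: taken
LDR r6, [r4] → r6=M[8]=-5
SUB r6, r6, #14 → r6=(-5)-14=-19
ADD r4, r4, #4 → r4=8+4=12
ADD r7, r7, #3 → r7=9+3=12
CMP r7, #21  (cmp 12,21)
BLT body: taken
LDR r6, [r4] → r6=M[12]=13
SUB r6, r6, #14 → r6=13-14=-1
ADD r4, r4, #4 → r4=12+4=16
ADD r7, r7, #3 → r7=12+3=15
CMP r7, #21  (cmp 15,21)
BLT body: taken
LDR r6, [r4] → r6=M[16]=9
SUB r6, r6, #14 → r6=9-14=-5
ADD r4, r4, #4 → r4=16+4=20
ADD r7, r7, #3 → r7=15+3=18
CMP r7, #21  (cmp 18,21)
BLT body: taken
LDR r6, [r4] → r6=M[20]=-5
SUB r6, r6, #14 → r6=(-5)-14=-19
ADD r4, r4, #4 → r4=20+4=24
ADD r7, r7, #3 → r7=18+3=21
CMP r7, #21  (cmp 21,21)
BLT body: not taken
OR r6, r6, #4 → r6=(-19)|4=-19
halt.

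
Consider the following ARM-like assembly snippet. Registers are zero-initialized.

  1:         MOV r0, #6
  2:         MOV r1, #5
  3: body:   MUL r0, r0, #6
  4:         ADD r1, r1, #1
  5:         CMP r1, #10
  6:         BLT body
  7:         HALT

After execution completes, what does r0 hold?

after MOV r0, #6: r0=6
after MOV r1, #5: r1=5
after MUL r0, r0, #6: r0=6*6=36
after ADD r1, r1, #1: r1=5+1=6
CMP r1, #10  (cmp 6,10)
BLT body: taken
after MUL r0, r0, #6: r0=36*6=216
after ADD r1, r1, #1: r1=6+1=7
CMP r1, #10  (cmp 7,10)
BLT body: taken
after MUL r0, r0, #6: r0=216*6=1296
after ADD r1, r1, #1: r1=7+1=8
CMP r1, #10  (cmp 8,10)
BLT body: taken
after MUL r0, r0, #6: r0=1296*6=7776
after ADD r1, r1, #1: r1=8+1=9
CMP r1, #10  (cmp 9,10)
BLT body: taken
after MUL r0, r0, #6: r0=7776*6=46656
after ADD r1, r1, #1: r1=9+1=10
CMP r1, #10  (cmp 10,10)
BLT body: not taken
halt.

46656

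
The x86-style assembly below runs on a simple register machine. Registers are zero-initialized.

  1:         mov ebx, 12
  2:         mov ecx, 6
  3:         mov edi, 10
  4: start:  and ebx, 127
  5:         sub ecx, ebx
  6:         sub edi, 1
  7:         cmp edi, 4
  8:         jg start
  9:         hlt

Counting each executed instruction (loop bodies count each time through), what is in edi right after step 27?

ebx=12
ecx=6
edi=10
ebx=12&127=12
ecx=6-12=-6
edi=10-1=9
cmp edi, 4  (cmp 9,4)
jg start: taken
ebx=12&127=12
ecx=(-6)-12=-18
edi=9-1=8
cmp edi, 4  (cmp 8,4)
jg start: taken
ebx=12&127=12
ecx=(-18)-12=-30
edi=8-1=7
cmp edi, 4  (cmp 7,4)
jg start: taken
ebx=12&127=12
ecx=(-30)-12=-42
edi=7-1=6
cmp edi, 4  (cmp 6,4)
jg start: taken
ebx=12&127=12
ecx=(-42)-12=-54
edi=6-1=5
cmp edi, 4  (cmp 5,4)
After step 27: edi = 5.

5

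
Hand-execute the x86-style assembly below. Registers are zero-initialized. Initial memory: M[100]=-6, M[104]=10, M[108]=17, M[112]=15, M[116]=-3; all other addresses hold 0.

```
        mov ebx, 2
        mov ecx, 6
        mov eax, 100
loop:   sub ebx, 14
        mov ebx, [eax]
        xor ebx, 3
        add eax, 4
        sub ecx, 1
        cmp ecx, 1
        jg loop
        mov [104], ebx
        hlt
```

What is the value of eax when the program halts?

after mov ebx, 2: ebx=2
after mov ecx, 6: ecx=6
after mov eax, 100: eax=100
after sub ebx, 14: ebx=2-14=-12
after mov ebx, [eax]: ebx=M[100]=-6
after xor ebx, 3: ebx=(-6)^3=-7
after add eax, 4: eax=100+4=104
after sub ecx, 1: ecx=6-1=5
cmp ecx, 1  (cmp 5,1)
jg loop: taken
after sub ebx, 14: ebx=(-7)-14=-21
after mov ebx, [eax]: ebx=M[104]=10
after xor ebx, 3: ebx=10^3=9
after add eax, 4: eax=104+4=108
after sub ecx, 1: ecx=5-1=4
cmp ecx, 1  (cmp 4,1)
jg loop: taken
after sub ebx, 14: ebx=9-14=-5
after mov ebx, [eax]: ebx=M[108]=17
after xor ebx, 3: ebx=17^3=18
after add eax, 4: eax=108+4=112
after sub ecx, 1: ecx=4-1=3
cmp ecx, 1  (cmp 3,1)
jg loop: taken
after sub ebx, 14: ebx=18-14=4
after mov ebx, [eax]: ebx=M[112]=15
after xor ebx, 3: ebx=15^3=12
after add eax, 4: eax=112+4=116
after sub ecx, 1: ecx=3-1=2
cmp ecx, 1  (cmp 2,1)
jg loop: taken
after sub ebx, 14: ebx=12-14=-2
after mov ebx, [eax]: ebx=M[116]=-3
after xor ebx, 3: ebx=(-3)^3=-2
after add eax, 4: eax=116+4=120
after sub ecx, 1: ecx=2-1=1
cmp ecx, 1  (cmp 1,1)
jg loop: not taken
mov [104], ebx → M[104]=-2
halt.

120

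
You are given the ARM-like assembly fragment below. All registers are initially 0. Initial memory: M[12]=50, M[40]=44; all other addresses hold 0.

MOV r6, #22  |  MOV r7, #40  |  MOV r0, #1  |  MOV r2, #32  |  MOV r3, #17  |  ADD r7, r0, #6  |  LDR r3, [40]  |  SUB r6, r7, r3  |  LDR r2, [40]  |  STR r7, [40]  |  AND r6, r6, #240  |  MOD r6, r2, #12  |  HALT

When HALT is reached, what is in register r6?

8

MOV r6, #22 → r6=22
MOV r7, #40 → r7=40
MOV r0, #1 → r0=1
MOV r2, #32 → r2=32
MOV r3, #17 → r3=17
ADD r7, r0, #6 → r7=1+6=7
LDR r3, [40] → r3=M[40]=44
SUB r6, r7, r3 → r6=7-44=-37
LDR r2, [40] → r2=M[40]=44
STR r7, [40] → M[40]=7
AND r6, r6, #240 → r6=(-37)&240=208
MOD r6, r2, #12 → r6=44%12=8
halt.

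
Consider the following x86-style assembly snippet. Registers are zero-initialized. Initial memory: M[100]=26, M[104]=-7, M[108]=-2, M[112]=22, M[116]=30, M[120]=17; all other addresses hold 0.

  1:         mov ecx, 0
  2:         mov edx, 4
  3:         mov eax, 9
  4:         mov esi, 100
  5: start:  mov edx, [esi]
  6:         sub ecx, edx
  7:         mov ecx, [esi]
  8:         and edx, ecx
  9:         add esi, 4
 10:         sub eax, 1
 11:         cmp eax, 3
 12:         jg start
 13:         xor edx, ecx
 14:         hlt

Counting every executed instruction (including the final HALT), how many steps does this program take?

after mov ecx, 0: ecx=0
after mov edx, 4: edx=4
after mov eax, 9: eax=9
after mov esi, 100: esi=100
after mov edx, [esi]: edx=M[100]=26
after sub ecx, edx: ecx=0-26=-26
after mov ecx, [esi]: ecx=M[100]=26
after and edx, ecx: edx=26&26=26
after add esi, 4: esi=100+4=104
after sub eax, 1: eax=9-1=8
cmp eax, 3  (cmp 8,3)
jg start: taken
after mov edx, [esi]: edx=M[104]=-7
after sub ecx, edx: ecx=26-(-7)=33
after mov ecx, [esi]: ecx=M[104]=-7
after and edx, ecx: edx=(-7)&(-7)=-7
after add esi, 4: esi=104+4=108
after sub eax, 1: eax=8-1=7
cmp eax, 3  (cmp 7,3)
jg start: taken
after mov edx, [esi]: edx=M[108]=-2
after sub ecx, edx: ecx=(-7)-(-2)=-5
after mov ecx, [esi]: ecx=M[108]=-2
after and edx, ecx: edx=(-2)&(-2)=-2
after add esi, 4: esi=108+4=112
after sub eax, 1: eax=7-1=6
cmp eax, 3  (cmp 6,3)
jg start: taken
after mov edx, [esi]: edx=M[112]=22
after sub ecx, edx: ecx=(-2)-22=-24
after mov ecx, [esi]: ecx=M[112]=22
after and edx, ecx: edx=22&22=22
after add esi, 4: esi=112+4=116
after sub eax, 1: eax=6-1=5
cmp eax, 3  (cmp 5,3)
jg start: taken
after mov edx, [esi]: edx=M[116]=30
after sub ecx, edx: ecx=22-30=-8
after mov ecx, [esi]: ecx=M[116]=30
after and edx, ecx: edx=30&30=30
after add esi, 4: esi=116+4=120
after sub eax, 1: eax=5-1=4
cmp eax, 3  (cmp 4,3)
jg start: taken
after mov edx, [esi]: edx=M[120]=17
after sub ecx, edx: ecx=30-17=13
after mov ecx, [esi]: ecx=M[120]=17
after and edx, ecx: edx=17&17=17
after add esi, 4: esi=120+4=124
after sub eax, 1: eax=4-1=3
cmp eax, 3  (cmp 3,3)
jg start: not taken
after xor edx, ecx: edx=17^17=0
halt.
Total executed instructions: 54.

54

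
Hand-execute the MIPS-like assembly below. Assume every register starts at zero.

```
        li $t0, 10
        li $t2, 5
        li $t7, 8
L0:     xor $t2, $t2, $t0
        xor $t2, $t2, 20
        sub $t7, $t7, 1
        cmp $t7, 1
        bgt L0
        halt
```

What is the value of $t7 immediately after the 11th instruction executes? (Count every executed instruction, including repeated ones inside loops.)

6

li $t0, 10 → $t0=10
li $t2, 5 → $t2=5
li $t7, 8 → $t7=8
xor $t2, $t2, $t0 → $t2=5^10=15
xor $t2, $t2, 20 → $t2=15^20=27
sub $t7, $t7, 1 → $t7=8-1=7
cmp $t7, 1  (cmp 7,1)
bgt L0: taken
xor $t2, $t2, $t0 → $t2=27^10=17
xor $t2, $t2, 20 → $t2=17^20=5
sub $t7, $t7, 1 → $t7=7-1=6
After step 11: $t7 = 6.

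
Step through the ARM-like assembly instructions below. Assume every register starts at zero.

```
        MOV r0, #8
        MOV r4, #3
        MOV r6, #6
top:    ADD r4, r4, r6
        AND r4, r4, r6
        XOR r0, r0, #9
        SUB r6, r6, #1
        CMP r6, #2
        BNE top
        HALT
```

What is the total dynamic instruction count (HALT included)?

28

MOV r0, #8 → r0=8
MOV r4, #3 → r4=3
MOV r6, #6 → r6=6
ADD r4, r4, r6 → r4=3+6=9
AND r4, r4, r6 → r4=9&6=0
XOR r0, r0, #9 → r0=8^9=1
SUB r6, r6, #1 → r6=6-1=5
CMP r6, #2  (cmp 5,2)
BNE top: taken
ADD r4, r4, r6 → r4=0+5=5
AND r4, r4, r6 → r4=5&5=5
XOR r0, r0, #9 → r0=1^9=8
SUB r6, r6, #1 → r6=5-1=4
CMP r6, #2  (cmp 4,2)
BNE top: taken
ADD r4, r4, r6 → r4=5+4=9
AND r4, r4, r6 → r4=9&4=0
XOR r0, r0, #9 → r0=8^9=1
SUB r6, r6, #1 → r6=4-1=3
CMP r6, #2  (cmp 3,2)
BNE top: taken
ADD r4, r4, r6 → r4=0+3=3
AND r4, r4, r6 → r4=3&3=3
XOR r0, r0, #9 → r0=1^9=8
SUB r6, r6, #1 → r6=3-1=2
CMP r6, #2  (cmp 2,2)
BNE top: not taken
halt.
Total executed instructions: 28.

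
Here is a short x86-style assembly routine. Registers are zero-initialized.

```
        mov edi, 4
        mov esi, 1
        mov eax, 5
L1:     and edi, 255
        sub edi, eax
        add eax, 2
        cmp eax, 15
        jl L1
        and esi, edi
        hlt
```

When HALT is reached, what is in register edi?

215

edi=4
esi=1
eax=5
edi=4&255=4
edi=4-5=-1
eax=5+2=7
cmp eax, 15  (cmp 7,15)
jl L1: taken
edi=(-1)&255=255
edi=255-7=248
eax=7+2=9
cmp eax, 15  (cmp 9,15)
jl L1: taken
edi=248&255=248
edi=248-9=239
eax=9+2=11
cmp eax, 15  (cmp 11,15)
jl L1: taken
edi=239&255=239
edi=239-11=228
eax=11+2=13
cmp eax, 15  (cmp 13,15)
jl L1: taken
edi=228&255=228
edi=228-13=215
eax=13+2=15
cmp eax, 15  (cmp 15,15)
jl L1: not taken
esi=1&215=1
halt.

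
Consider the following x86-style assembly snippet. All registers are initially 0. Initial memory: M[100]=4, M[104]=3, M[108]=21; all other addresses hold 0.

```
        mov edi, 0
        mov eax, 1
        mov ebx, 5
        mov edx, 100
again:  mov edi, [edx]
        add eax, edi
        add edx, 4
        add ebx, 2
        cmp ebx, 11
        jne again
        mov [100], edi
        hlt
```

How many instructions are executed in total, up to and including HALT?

edi=0
eax=1
ebx=5
edx=100
edi=M[100]=4
eax=1+4=5
edx=100+4=104
ebx=5+2=7
cmp ebx, 11  (cmp 7,11)
jne again: taken
edi=M[104]=3
eax=5+3=8
edx=104+4=108
ebx=7+2=9
cmp ebx, 11  (cmp 9,11)
jne again: taken
edi=M[108]=21
eax=8+21=29
edx=108+4=112
ebx=9+2=11
cmp ebx, 11  (cmp 11,11)
jne again: not taken
mov [100], edi → M[100]=21
halt.
Total executed instructions: 24.

24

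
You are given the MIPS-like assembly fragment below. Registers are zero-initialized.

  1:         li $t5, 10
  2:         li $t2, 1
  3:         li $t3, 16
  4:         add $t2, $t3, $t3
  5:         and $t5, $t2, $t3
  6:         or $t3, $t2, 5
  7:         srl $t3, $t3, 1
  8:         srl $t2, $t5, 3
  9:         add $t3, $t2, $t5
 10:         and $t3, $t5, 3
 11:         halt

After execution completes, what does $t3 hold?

0

$t5=10
$t2=1
$t3=16
$t2=16+16=32
$t5=32&16=0
$t3=32|5=37
$t3=37>>1=18
$t2=0>>3=0
$t3=0+0=0
$t3=0&3=0
halt.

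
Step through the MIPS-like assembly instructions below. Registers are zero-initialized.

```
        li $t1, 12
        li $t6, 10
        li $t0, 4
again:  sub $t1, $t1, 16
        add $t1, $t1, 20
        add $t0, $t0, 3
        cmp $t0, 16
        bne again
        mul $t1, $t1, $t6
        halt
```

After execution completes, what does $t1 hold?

280

li $t1, 12 → $t1=12
li $t6, 10 → $t6=10
li $t0, 4 → $t0=4
sub $t1, $t1, 16 → $t1=12-16=-4
add $t1, $t1, 20 → $t1=(-4)+20=16
add $t0, $t0, 3 → $t0=4+3=7
cmp $t0, 16  (cmp 7,16)
bne again: taken
sub $t1, $t1, 16 → $t1=16-16=0
add $t1, $t1, 20 → $t1=0+20=20
add $t0, $t0, 3 → $t0=7+3=10
cmp $t0, 16  (cmp 10,16)
bne again: taken
sub $t1, $t1, 16 → $t1=20-16=4
add $t1, $t1, 20 → $t1=4+20=24
add $t0, $t0, 3 → $t0=10+3=13
cmp $t0, 16  (cmp 13,16)
bne again: taken
sub $t1, $t1, 16 → $t1=24-16=8
add $t1, $t1, 20 → $t1=8+20=28
add $t0, $t0, 3 → $t0=13+3=16
cmp $t0, 16  (cmp 16,16)
bne again: not taken
mul $t1, $t1, $t6 → $t1=28*10=280
halt.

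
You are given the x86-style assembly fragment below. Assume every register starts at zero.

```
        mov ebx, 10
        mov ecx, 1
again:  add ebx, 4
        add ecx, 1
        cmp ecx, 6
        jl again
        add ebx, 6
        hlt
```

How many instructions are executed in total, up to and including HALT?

mov ebx, 10 → ebx=10
mov ecx, 1 → ecx=1
add ebx, 4 → ebx=10+4=14
add ecx, 1 → ecx=1+1=2
cmp ecx, 6  (cmp 2,6)
jl again: taken
add ebx, 4 → ebx=14+4=18
add ecx, 1 → ecx=2+1=3
cmp ecx, 6  (cmp 3,6)
jl again: taken
add ebx, 4 → ebx=18+4=22
add ecx, 1 → ecx=3+1=4
cmp ecx, 6  (cmp 4,6)
jl again: taken
add ebx, 4 → ebx=22+4=26
add ecx, 1 → ecx=4+1=5
cmp ecx, 6  (cmp 5,6)
jl again: taken
add ebx, 4 → ebx=26+4=30
add ecx, 1 → ecx=5+1=6
cmp ecx, 6  (cmp 6,6)
jl again: not taken
add ebx, 6 → ebx=30+6=36
halt.
Total executed instructions: 24.

24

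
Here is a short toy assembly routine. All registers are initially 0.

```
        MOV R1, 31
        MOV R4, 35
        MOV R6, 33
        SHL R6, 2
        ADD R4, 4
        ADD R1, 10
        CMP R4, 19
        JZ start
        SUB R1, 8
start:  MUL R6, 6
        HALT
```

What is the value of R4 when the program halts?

MOV R1, 31 → R1=31
MOV R4, 35 → R4=35
MOV R6, 33 → R6=33
SHL R6, 2 → R6=33<<2=132
ADD R4, 4 → R4=35+4=39
ADD R1, 10 → R1=31+10=41
CMP R4, 19  (cmp 39,19)
JZ start: not taken
SUB R1, 8 → R1=41-8=33
MUL R6, 6 → R6=132*6=792
halt.

39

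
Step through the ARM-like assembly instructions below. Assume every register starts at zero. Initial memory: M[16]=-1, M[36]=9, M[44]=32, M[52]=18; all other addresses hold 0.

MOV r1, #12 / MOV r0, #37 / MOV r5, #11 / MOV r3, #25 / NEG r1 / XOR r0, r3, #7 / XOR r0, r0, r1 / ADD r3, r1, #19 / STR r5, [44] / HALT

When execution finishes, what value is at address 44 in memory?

after MOV r1, #12: r1=12
after MOV r0, #37: r0=37
after MOV r5, #11: r5=11
after MOV r3, #25: r3=25
after NEG r1: r1=-(12)=-12
after XOR r0, r3, #7: r0=25^7=30
after XOR r0, r0, r1: r0=30^(-12)=-22
after ADD r3, r1, #19: r3=(-12)+19=7
STR r5, [44] → M[44]=11
halt.

11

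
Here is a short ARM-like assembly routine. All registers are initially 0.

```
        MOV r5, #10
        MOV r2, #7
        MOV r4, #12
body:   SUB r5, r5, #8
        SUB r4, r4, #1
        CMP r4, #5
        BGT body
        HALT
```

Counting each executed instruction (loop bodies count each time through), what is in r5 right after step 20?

-30

r5=10
r2=7
r4=12
r5=10-8=2
r4=12-1=11
CMP r4, #5  (cmp 11,5)
BGT body: taken
r5=2-8=-6
r4=11-1=10
CMP r4, #5  (cmp 10,5)
BGT body: taken
r5=(-6)-8=-14
r4=10-1=9
CMP r4, #5  (cmp 9,5)
BGT body: taken
r5=(-14)-8=-22
r4=9-1=8
CMP r4, #5  (cmp 8,5)
BGT body: taken
r5=(-22)-8=-30
After step 20: r5 = -30.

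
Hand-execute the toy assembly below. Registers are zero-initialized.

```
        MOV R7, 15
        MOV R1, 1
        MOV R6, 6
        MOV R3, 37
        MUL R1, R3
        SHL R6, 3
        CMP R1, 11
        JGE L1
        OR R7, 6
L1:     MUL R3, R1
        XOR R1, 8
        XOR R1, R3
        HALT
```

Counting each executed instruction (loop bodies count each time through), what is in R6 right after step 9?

48

after MOV R7, 15: R7=15
after MOV R1, 1: R1=1
after MOV R6, 6: R6=6
after MOV R3, 37: R3=37
after MUL R1, R3: R1=1*37=37
after SHL R6, 3: R6=6<<3=48
CMP R1, 11  (cmp 37,11)
JGE L1: taken
after MUL R3, R1: R3=37*37=1369
After step 9: R6 = 48.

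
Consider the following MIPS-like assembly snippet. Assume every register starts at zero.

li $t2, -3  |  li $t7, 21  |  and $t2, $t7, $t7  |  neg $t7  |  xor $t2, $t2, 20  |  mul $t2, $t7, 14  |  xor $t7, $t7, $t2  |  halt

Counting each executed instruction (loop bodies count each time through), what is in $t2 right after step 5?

1

li $t2, -3 → $t2=-3
li $t7, 21 → $t7=21
and $t2, $t7, $t7 → $t2=21&21=21
neg $t7 → $t7=-(21)=-21
xor $t2, $t2, 20 → $t2=21^20=1
After step 5: $t2 = 1.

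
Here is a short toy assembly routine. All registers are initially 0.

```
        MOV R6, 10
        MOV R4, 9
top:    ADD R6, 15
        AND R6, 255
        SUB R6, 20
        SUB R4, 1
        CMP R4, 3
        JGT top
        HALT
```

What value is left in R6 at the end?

MOV R6, 10 → R6=10
MOV R4, 9 → R4=9
ADD R6, 15 → R6=10+15=25
AND R6, 255 → R6=25&255=25
SUB R6, 20 → R6=25-20=5
SUB R4, 1 → R4=9-1=8
CMP R4, 3  (cmp 8,3)
JGT top: taken
ADD R6, 15 → R6=5+15=20
AND R6, 255 → R6=20&255=20
SUB R6, 20 → R6=20-20=0
SUB R4, 1 → R4=8-1=7
CMP R4, 3  (cmp 7,3)
JGT top: taken
ADD R6, 15 → R6=0+15=15
AND R6, 255 → R6=15&255=15
SUB R6, 20 → R6=15-20=-5
SUB R4, 1 → R4=7-1=6
CMP R4, 3  (cmp 6,3)
JGT top: taken
ADD R6, 15 → R6=(-5)+15=10
AND R6, 255 → R6=10&255=10
SUB R6, 20 → R6=10-20=-10
SUB R4, 1 → R4=6-1=5
CMP R4, 3  (cmp 5,3)
JGT top: taken
ADD R6, 15 → R6=(-10)+15=5
AND R6, 255 → R6=5&255=5
SUB R6, 20 → R6=5-20=-15
SUB R4, 1 → R4=5-1=4
CMP R4, 3  (cmp 4,3)
JGT top: taken
ADD R6, 15 → R6=(-15)+15=0
AND R6, 255 → R6=0&255=0
SUB R6, 20 → R6=0-20=-20
SUB R4, 1 → R4=4-1=3
CMP R4, 3  (cmp 3,3)
JGT top: not taken
halt.

-20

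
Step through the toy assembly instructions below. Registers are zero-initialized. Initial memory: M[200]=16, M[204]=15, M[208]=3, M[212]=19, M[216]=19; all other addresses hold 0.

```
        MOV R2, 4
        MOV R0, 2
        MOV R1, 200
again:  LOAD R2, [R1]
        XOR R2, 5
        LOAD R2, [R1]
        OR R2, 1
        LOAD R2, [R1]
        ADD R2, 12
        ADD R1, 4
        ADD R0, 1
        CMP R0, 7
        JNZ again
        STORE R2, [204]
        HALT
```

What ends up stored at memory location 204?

31

MOV R2, 4 → R2=4
MOV R0, 2 → R0=2
MOV R1, 200 → R1=200
LOAD R2, [R1] → R2=M[200]=16
XOR R2, 5 → R2=16^5=21
LOAD R2, [R1] → R2=M[200]=16
OR R2, 1 → R2=16|1=17
LOAD R2, [R1] → R2=M[200]=16
ADD R2, 12 → R2=16+12=28
ADD R1, 4 → R1=200+4=204
ADD R0, 1 → R0=2+1=3
CMP R0, 7  (cmp 3,7)
JNZ again: taken
LOAD R2, [R1] → R2=M[204]=15
XOR R2, 5 → R2=15^5=10
LOAD R2, [R1] → R2=M[204]=15
OR R2, 1 → R2=15|1=15
LOAD R2, [R1] → R2=M[204]=15
ADD R2, 12 → R2=15+12=27
ADD R1, 4 → R1=204+4=208
ADD R0, 1 → R0=3+1=4
CMP R0, 7  (cmp 4,7)
JNZ again: taken
LOAD R2, [R1] → R2=M[208]=3
XOR R2, 5 → R2=3^5=6
LOAD R2, [R1] → R2=M[208]=3
OR R2, 1 → R2=3|1=3
LOAD R2, [R1] → R2=M[208]=3
ADD R2, 12 → R2=3+12=15
ADD R1, 4 → R1=208+4=212
ADD R0, 1 → R0=4+1=5
CMP R0, 7  (cmp 5,7)
JNZ again: taken
LOAD R2, [R1] → R2=M[212]=19
XOR R2, 5 → R2=19^5=22
LOAD R2, [R1] → R2=M[212]=19
OR R2, 1 → R2=19|1=19
LOAD R2, [R1] → R2=M[212]=19
ADD R2, 12 → R2=19+12=31
ADD R1, 4 → R1=212+4=216
ADD R0, 1 → R0=5+1=6
CMP R0, 7  (cmp 6,7)
JNZ again: taken
LOAD R2, [R1] → R2=M[216]=19
XOR R2, 5 → R2=19^5=22
LOAD R2, [R1] → R2=M[216]=19
OR R2, 1 → R2=19|1=19
LOAD R2, [R1] → R2=M[216]=19
ADD R2, 12 → R2=19+12=31
ADD R1, 4 → R1=216+4=220
ADD R0, 1 → R0=6+1=7
CMP R0, 7  (cmp 7,7)
JNZ again: not taken
STORE R2, [204] → M[204]=31
halt.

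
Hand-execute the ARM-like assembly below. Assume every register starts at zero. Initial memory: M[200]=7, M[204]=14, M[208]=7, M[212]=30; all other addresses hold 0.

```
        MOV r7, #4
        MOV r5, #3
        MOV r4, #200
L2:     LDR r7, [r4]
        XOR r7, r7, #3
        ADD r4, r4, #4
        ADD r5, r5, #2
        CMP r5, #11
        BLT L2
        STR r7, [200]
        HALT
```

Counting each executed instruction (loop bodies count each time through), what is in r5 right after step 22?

after MOV r7, #4: r7=4
after MOV r5, #3: r5=3
after MOV r4, #200: r4=200
after LDR r7, [r4]: r7=M[200]=7
after XOR r7, r7, #3: r7=7^3=4
after ADD r4, r4, #4: r4=200+4=204
after ADD r5, r5, #2: r5=3+2=5
CMP r5, #11  (cmp 5,11)
BLT L2: taken
after LDR r7, [r4]: r7=M[204]=14
after XOR r7, r7, #3: r7=14^3=13
after ADD r4, r4, #4: r4=204+4=208
after ADD r5, r5, #2: r5=5+2=7
CMP r5, #11  (cmp 7,11)
BLT L2: taken
after LDR r7, [r4]: r7=M[208]=7
after XOR r7, r7, #3: r7=7^3=4
after ADD r4, r4, #4: r4=208+4=212
after ADD r5, r5, #2: r5=7+2=9
CMP r5, #11  (cmp 9,11)
BLT L2: taken
after LDR r7, [r4]: r7=M[212]=30
After step 22: r5 = 9.

9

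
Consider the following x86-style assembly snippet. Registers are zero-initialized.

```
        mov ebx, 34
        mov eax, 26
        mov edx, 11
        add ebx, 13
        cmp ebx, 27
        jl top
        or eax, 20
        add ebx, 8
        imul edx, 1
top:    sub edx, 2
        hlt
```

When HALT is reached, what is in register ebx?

55

mov ebx, 34 → ebx=34
mov eax, 26 → eax=26
mov edx, 11 → edx=11
add ebx, 13 → ebx=34+13=47
cmp ebx, 27  (cmp 47,27)
jl top: not taken
or eax, 20 → eax=26|20=30
add ebx, 8 → ebx=47+8=55
imul edx, 1 → edx=11*1=11
sub edx, 2 → edx=11-2=9
halt.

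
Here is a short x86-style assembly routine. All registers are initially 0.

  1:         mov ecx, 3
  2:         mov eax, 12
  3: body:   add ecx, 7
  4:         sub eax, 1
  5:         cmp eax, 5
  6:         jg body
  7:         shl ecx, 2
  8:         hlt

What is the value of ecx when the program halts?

ecx=3
eax=12
ecx=3+7=10
eax=12-1=11
cmp eax, 5  (cmp 11,5)
jg body: taken
ecx=10+7=17
eax=11-1=10
cmp eax, 5  (cmp 10,5)
jg body: taken
ecx=17+7=24
eax=10-1=9
cmp eax, 5  (cmp 9,5)
jg body: taken
ecx=24+7=31
eax=9-1=8
cmp eax, 5  (cmp 8,5)
jg body: taken
ecx=31+7=38
eax=8-1=7
cmp eax, 5  (cmp 7,5)
jg body: taken
ecx=38+7=45
eax=7-1=6
cmp eax, 5  (cmp 6,5)
jg body: taken
ecx=45+7=52
eax=6-1=5
cmp eax, 5  (cmp 5,5)
jg body: not taken
ecx=52<<2=208
halt.

208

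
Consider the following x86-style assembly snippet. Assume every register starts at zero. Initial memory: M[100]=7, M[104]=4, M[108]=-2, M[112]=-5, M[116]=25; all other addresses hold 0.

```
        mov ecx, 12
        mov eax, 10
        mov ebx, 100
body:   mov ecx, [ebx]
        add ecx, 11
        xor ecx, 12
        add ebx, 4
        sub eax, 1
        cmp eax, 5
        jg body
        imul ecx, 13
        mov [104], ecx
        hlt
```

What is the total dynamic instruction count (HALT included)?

ecx=12
eax=10
ebx=100
ecx=M[100]=7
ecx=7+11=18
ecx=18^12=30
ebx=100+4=104
eax=10-1=9
cmp eax, 5  (cmp 9,5)
jg body: taken
ecx=M[104]=4
ecx=4+11=15
ecx=15^12=3
ebx=104+4=108
eax=9-1=8
cmp eax, 5  (cmp 8,5)
jg body: taken
ecx=M[108]=-2
ecx=(-2)+11=9
ecx=9^12=5
ebx=108+4=112
eax=8-1=7
cmp eax, 5  (cmp 7,5)
jg body: taken
ecx=M[112]=-5
ecx=(-5)+11=6
ecx=6^12=10
ebx=112+4=116
eax=7-1=6
cmp eax, 5  (cmp 6,5)
jg body: taken
ecx=M[116]=25
ecx=25+11=36
ecx=36^12=40
ebx=116+4=120
eax=6-1=5
cmp eax, 5  (cmp 5,5)
jg body: not taken
ecx=40*13=520
mov [104], ecx → M[104]=520
halt.
Total executed instructions: 41.

41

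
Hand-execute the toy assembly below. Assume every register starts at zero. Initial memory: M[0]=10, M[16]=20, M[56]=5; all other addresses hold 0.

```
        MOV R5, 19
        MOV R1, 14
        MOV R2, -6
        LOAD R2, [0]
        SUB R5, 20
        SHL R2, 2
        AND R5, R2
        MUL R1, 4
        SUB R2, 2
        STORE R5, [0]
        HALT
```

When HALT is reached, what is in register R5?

after MOV R5, 19: R5=19
after MOV R1, 14: R1=14
after MOV R2, -6: R2=-6
after LOAD R2, [0]: R2=M[0]=10
after SUB R5, 20: R5=19-20=-1
after SHL R2, 2: R2=10<<2=40
after AND R5, R2: R5=(-1)&40=40
after MUL R1, 4: R1=14*4=56
after SUB R2, 2: R2=40-2=38
STORE R5, [0] → M[0]=40
halt.

40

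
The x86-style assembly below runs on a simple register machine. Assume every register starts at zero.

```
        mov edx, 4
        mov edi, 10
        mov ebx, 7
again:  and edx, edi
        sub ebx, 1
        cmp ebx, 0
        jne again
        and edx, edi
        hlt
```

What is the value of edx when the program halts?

after mov edx, 4: edx=4
after mov edi, 10: edi=10
after mov ebx, 7: ebx=7
after and edx, edi: edx=4&10=0
after sub ebx, 1: ebx=7-1=6
cmp ebx, 0  (cmp 6,0)
jne again: taken
after and edx, edi: edx=0&10=0
after sub ebx, 1: ebx=6-1=5
cmp ebx, 0  (cmp 5,0)
jne again: taken
after and edx, edi: edx=0&10=0
after sub ebx, 1: ebx=5-1=4
cmp ebx, 0  (cmp 4,0)
jne again: taken
after and edx, edi: edx=0&10=0
after sub ebx, 1: ebx=4-1=3
cmp ebx, 0  (cmp 3,0)
jne again: taken
after and edx, edi: edx=0&10=0
after sub ebx, 1: ebx=3-1=2
cmp ebx, 0  (cmp 2,0)
jne again: taken
after and edx, edi: edx=0&10=0
after sub ebx, 1: ebx=2-1=1
cmp ebx, 0  (cmp 1,0)
jne again: taken
after and edx, edi: edx=0&10=0
after sub ebx, 1: ebx=1-1=0
cmp ebx, 0  (cmp 0,0)
jne again: not taken
after and edx, edi: edx=0&10=0
halt.

0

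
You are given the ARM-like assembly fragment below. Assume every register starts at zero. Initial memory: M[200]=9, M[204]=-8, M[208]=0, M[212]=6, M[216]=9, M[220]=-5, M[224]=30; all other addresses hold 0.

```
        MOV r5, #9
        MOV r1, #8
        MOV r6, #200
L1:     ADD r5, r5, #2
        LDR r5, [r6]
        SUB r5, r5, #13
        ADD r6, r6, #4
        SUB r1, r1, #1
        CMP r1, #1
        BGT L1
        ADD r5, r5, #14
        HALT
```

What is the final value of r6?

228

MOV r5, #9 → r5=9
MOV r1, #8 → r1=8
MOV r6, #200 → r6=200
ADD r5, r5, #2 → r5=9+2=11
LDR r5, [r6] → r5=M[200]=9
SUB r5, r5, #13 → r5=9-13=-4
ADD r6, r6, #4 → r6=200+4=204
SUB r1, r1, #1 → r1=8-1=7
CMP r1, #1  (cmp 7,1)
BGT L1: taken
ADD r5, r5, #2 → r5=(-4)+2=-2
LDR r5, [r6] → r5=M[204]=-8
SUB r5, r5, #13 → r5=(-8)-13=-21
ADD r6, r6, #4 → r6=204+4=208
SUB r1, r1, #1 → r1=7-1=6
CMP r1, #1  (cmp 6,1)
BGT L1: taken
ADD r5, r5, #2 → r5=(-21)+2=-19
LDR r5, [r6] → r5=M[208]=0
SUB r5, r5, #13 → r5=0-13=-13
ADD r6, r6, #4 → r6=208+4=212
SUB r1, r1, #1 → r1=6-1=5
CMP r1, #1  (cmp 5,1)
BGT L1: taken
ADD r5, r5, #2 → r5=(-13)+2=-11
LDR r5, [r6] → r5=M[212]=6
SUB r5, r5, #13 → r5=6-13=-7
ADD r6, r6, #4 → r6=212+4=216
SUB r1, r1, #1 → r1=5-1=4
CMP r1, #1  (cmp 4,1)
BGT L1: taken
ADD r5, r5, #2 → r5=(-7)+2=-5
LDR r5, [r6] → r5=M[216]=9
SUB r5, r5, #13 → r5=9-13=-4
ADD r6, r6, #4 → r6=216+4=220
SUB r1, r1, #1 → r1=4-1=3
CMP r1, #1  (cmp 3,1)
BGT L1: taken
ADD r5, r5, #2 → r5=(-4)+2=-2
LDR r5, [r6] → r5=M[220]=-5
SUB r5, r5, #13 → r5=(-5)-13=-18
ADD r6, r6, #4 → r6=220+4=224
SUB r1, r1, #1 → r1=3-1=2
CMP r1, #1  (cmp 2,1)
BGT L1: taken
ADD r5, r5, #2 → r5=(-18)+2=-16
LDR r5, [r6] → r5=M[224]=30
SUB r5, r5, #13 → r5=30-13=17
ADD r6, r6, #4 → r6=224+4=228
SUB r1, r1, #1 → r1=2-1=1
CMP r1, #1  (cmp 1,1)
BGT L1: not taken
ADD r5, r5, #14 → r5=17+14=31
halt.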